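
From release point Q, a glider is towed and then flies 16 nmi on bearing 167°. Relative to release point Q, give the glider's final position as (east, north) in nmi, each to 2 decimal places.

Leg 1 (167°, 16 nmi): east 16 sin 167° = 3.60, north 16 cos 167° = -15.59
Summing: 3.60 nmi east, -15.59 nmi north → (3.60, -15.59).

(3.60, -15.59)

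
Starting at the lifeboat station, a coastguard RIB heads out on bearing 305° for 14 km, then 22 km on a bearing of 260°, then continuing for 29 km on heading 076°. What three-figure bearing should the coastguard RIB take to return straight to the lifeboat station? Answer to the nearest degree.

Leg 1 (305°, 14 km): east 14 sin 305° = -11.47, north 14 cos 305° = 8.03
Leg 2 (260°, 22 km): east 22 sin 260° = -21.67, north 22 cos 260° = -3.82
Leg 3 (076°, 29 km): east 29 sin 76° = 28.14, north 29 cos 76° = 7.02
Net displacement: -5.00 east, 11.23 north. Direction back to start is (5.00, -11.23): bearing = atan2(5.00, -11.23) mod 360° = 156.01° ≈ 156°.

156°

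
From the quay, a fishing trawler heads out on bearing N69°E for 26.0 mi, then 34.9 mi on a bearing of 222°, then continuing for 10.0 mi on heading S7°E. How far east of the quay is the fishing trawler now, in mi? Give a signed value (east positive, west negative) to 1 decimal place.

Leg 1 (N69°E, 26.0 mi): east 26.0 sin 69° = 24.27, north 26.0 cos 69° = 9.32
Leg 2 (222°, 34.9 mi): east 34.9 sin 222° = -23.35, north 34.9 cos 222° = -25.94
Leg 3 (S7°E, 10.0 mi): east 10.0 sin 173° = 1.22, north 10.0 cos 173° = -9.93
Net east component: 2.14 mi.

2.1 mi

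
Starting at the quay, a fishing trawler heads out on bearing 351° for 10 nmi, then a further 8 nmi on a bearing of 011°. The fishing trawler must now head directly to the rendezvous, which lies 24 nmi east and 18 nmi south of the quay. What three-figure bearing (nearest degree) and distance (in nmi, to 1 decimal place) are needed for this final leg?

Leg 1 (351°, 10 nmi): east 10 sin 351° = -1.56, north 10 cos 351° = 9.88
Leg 2 (011°, 8 nmi): east 8 sin 11° = 1.53, north 8 cos 11° = 7.85
Current position: (-0.04, 17.73). Target: (24, -18). Remaining: Δeast = 24.04, Δnorth = -35.73.
Bearing = atan2(24.04, -35.73) mod 360° = 146.07°; distance = √((24.04)² + (-35.73)²) = 43.063 nmi.

146°, 43.1 nmi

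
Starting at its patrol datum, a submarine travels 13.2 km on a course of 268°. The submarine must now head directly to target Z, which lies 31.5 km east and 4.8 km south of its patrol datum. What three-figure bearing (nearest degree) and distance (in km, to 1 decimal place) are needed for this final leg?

Leg 1 (268°, 13.2 km): east 13.2 sin 268° = -13.19, north 13.2 cos 268° = -0.46
Current position: (-13.19, -0.46). Target: (31.5, -4.8). Remaining: Δeast = 44.69, Δnorth = -4.34.
Bearing = atan2(44.69, -4.34) mod 360° = 95.55°; distance = √((44.69)² + (-4.34)²) = 44.902 km.

096°, 44.9 km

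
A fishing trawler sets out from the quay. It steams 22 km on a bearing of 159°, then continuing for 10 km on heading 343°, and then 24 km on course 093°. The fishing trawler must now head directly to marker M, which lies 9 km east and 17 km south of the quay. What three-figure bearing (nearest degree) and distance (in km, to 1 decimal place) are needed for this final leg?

257°, 20.5 km

Leg 1 (159°, 22 km): east 22 sin 159° = 7.88, north 22 cos 159° = -20.54
Leg 2 (343°, 10 km): east 10 sin 343° = -2.92, north 10 cos 343° = 9.56
Leg 3 (093°, 24 km): east 24 sin 93° = 23.97, north 24 cos 93° = -1.26
Current position: (28.93, -12.23). Target: (9, -17). Remaining: Δeast = -19.93, Δnorth = -4.77.
Bearing = atan2(-19.93, -4.77) mod 360° = 256.54°; distance = √((-19.93)² + (-4.77)²) = 20.490 km.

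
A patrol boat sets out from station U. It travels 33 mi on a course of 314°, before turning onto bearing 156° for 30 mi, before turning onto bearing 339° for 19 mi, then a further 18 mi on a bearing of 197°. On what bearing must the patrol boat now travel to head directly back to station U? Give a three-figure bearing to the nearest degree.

Leg 1 (314°, 33 mi): east 33 sin 314° = -23.74, north 33 cos 314° = 22.92
Leg 2 (156°, 30 mi): east 30 sin 156° = 12.20, north 30 cos 156° = -27.41
Leg 3 (339°, 19 mi): east 19 sin 339° = -6.81, north 19 cos 339° = 17.74
Leg 4 (197°, 18 mi): east 18 sin 197° = -5.26, north 18 cos 197° = -17.21
Net displacement: -23.61 east, -3.96 north. Direction back to start is (23.61, 3.96): bearing = atan2(23.61, 3.96) mod 360° = 80.48° ≈ 080°.

080°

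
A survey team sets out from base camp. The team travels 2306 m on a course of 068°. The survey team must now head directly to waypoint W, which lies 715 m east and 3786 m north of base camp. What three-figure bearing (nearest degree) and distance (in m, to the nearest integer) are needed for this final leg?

Leg 1 (068°, 2306 m): east 2306 sin 68° = 2138.09, north 2306 cos 68° = 863.84
Current position: (2138.09, 863.84). Target: (715, 3786). Remaining: Δeast = -1423.09, Δnorth = 2922.16.
Bearing = atan2(-1423.09, 2922.16) mod 360° = 334.03°; distance = √((-1423.09)² + (2922.16)²) = 3250.258 m.

334°, 3250 m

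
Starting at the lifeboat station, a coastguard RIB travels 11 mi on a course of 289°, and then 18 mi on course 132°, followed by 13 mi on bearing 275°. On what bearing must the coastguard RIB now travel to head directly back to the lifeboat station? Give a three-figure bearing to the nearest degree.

Leg 1 (289°, 11 mi): east 11 sin 289° = -10.40, north 11 cos 289° = 3.58
Leg 2 (132°, 18 mi): east 18 sin 132° = 13.38, north 18 cos 132° = -12.04
Leg 3 (275°, 13 mi): east 13 sin 275° = -12.95, north 13 cos 275° = 1.13
Net displacement: -9.97 east, -7.33 north. Direction back to start is (9.97, 7.33): bearing = atan2(9.97, 7.33) mod 360° = 53.69° ≈ 054°.

054°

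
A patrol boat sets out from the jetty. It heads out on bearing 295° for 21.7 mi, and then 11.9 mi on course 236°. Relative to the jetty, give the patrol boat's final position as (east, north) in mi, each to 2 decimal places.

Leg 1 (295°, 21.7 mi): east 21.7 sin 295° = -19.67, north 21.7 cos 295° = 9.17
Leg 2 (236°, 11.9 mi): east 11.9 sin 236° = -9.87, north 11.9 cos 236° = -6.65
Summing: -29.53 mi east, 2.52 mi north → (-29.53, 2.52).

(-29.53, 2.52)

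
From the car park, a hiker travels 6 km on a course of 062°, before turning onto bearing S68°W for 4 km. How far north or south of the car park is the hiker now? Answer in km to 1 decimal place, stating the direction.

1.3 km north

Leg 1 (062°, 6 km): east 6 sin 62° = 5.30, north 6 cos 62° = 2.82
Leg 2 (S68°W, 4 km): east 4 sin 248° = -3.71, north 4 cos 248° = -1.50
Net north component: 1.32 km.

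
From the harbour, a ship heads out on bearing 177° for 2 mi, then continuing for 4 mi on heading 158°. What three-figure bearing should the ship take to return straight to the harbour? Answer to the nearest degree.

344°

Leg 1 (177°, 2 mi): east 2 sin 177° = 0.10, north 2 cos 177° = -2.00
Leg 2 (158°, 4 mi): east 4 sin 158° = 1.50, north 4 cos 158° = -3.71
Net displacement: 1.60 east, -5.71 north. Direction back to start is (-1.60, 5.71): bearing = atan2(-1.60, 5.71) mod 360° = 344.31° ≈ 344°.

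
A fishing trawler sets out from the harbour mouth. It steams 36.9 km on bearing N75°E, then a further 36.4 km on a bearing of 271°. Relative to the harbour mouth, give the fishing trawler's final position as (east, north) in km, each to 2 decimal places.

Leg 1 (N75°E, 36.9 km): east 36.9 sin 75° = 35.64, north 36.9 cos 75° = 9.55
Leg 2 (271°, 36.4 km): east 36.4 sin 271° = -36.39, north 36.4 cos 271° = 0.64
Summing: -0.75 km east, 10.19 km north → (-0.75, 10.19).

(-0.75, 10.19)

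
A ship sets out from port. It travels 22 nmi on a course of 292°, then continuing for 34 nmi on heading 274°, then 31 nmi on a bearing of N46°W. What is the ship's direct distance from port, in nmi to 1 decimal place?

Leg 1 (292°, 22 nmi): east 22 sin 292° = -20.40, north 22 cos 292° = 8.24
Leg 2 (274°, 34 nmi): east 34 sin 274° = -33.92, north 34 cos 274° = 2.37
Leg 3 (N46°W, 31 nmi): east 31 sin 314° = -22.30, north 31 cos 314° = 21.53
Net: -76.61 east, 32.15 north. Distance = √((-76.61)² + (32.15)²) = 83.086 nmi.

83.1 nmi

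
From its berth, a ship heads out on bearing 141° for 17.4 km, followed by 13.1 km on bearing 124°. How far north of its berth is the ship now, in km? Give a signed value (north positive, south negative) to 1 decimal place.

-20.8 km

Leg 1 (141°, 17.4 km): east 17.4 sin 141° = 10.95, north 17.4 cos 141° = -13.52
Leg 2 (124°, 13.1 km): east 13.1 sin 124° = 10.86, north 13.1 cos 124° = -7.33
Net north component: -20.85 km.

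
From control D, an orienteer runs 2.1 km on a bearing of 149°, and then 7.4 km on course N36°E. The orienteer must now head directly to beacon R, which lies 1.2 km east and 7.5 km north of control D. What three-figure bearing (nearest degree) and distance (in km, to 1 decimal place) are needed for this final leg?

308°, 5.4 km

Leg 1 (149°, 2.1 km): east 2.1 sin 149° = 1.08, north 2.1 cos 149° = -1.80
Leg 2 (N36°E, 7.4 km): east 7.4 sin 36° = 4.35, north 7.4 cos 36° = 5.99
Current position: (5.43, 4.19). Target: (1.2, 7.5). Remaining: Δeast = -4.23, Δnorth = 3.31.
Bearing = atan2(-4.23, 3.31) mod 360° = 308.06°; distance = √((-4.23)² + (3.31)²) = 5.374 km.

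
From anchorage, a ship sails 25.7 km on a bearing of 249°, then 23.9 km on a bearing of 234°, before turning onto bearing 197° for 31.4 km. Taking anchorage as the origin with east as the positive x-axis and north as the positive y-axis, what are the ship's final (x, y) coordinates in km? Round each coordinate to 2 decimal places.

Leg 1 (249°, 25.7 km): east 25.7 sin 249° = -23.99, north 25.7 cos 249° = -9.21
Leg 2 (234°, 23.9 km): east 23.9 sin 234° = -19.34, north 23.9 cos 234° = -14.05
Leg 3 (197°, 31.4 km): east 31.4 sin 197° = -9.18, north 31.4 cos 197° = -30.03
Summing: -52.51 km east, -53.29 km north → (-52.51, -53.29).

(-52.51, -53.29)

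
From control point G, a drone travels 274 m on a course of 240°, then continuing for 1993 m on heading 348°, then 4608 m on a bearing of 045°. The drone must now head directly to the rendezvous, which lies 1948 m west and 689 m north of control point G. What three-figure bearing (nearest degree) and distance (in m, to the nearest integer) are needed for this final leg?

226°, 6320 m

Leg 1 (240°, 274 m): east 274 sin 240° = -237.29, north 274 cos 240° = -137.00
Leg 2 (348°, 1993 m): east 1993 sin 348° = -414.37, north 1993 cos 348° = 1949.45
Leg 3 (045°, 4608 m): east 4608 sin 45° = 3258.35, north 4608 cos 45° = 3258.35
Current position: (2606.69, 5070.80). Target: (-1948, 689). Remaining: Δeast = -4554.69, Δnorth = -4381.80.
Bearing = atan2(-4554.69, -4381.80) mod 360° = 226.11°; distance = √((-4554.69)² + (-4381.80)²) = 6320.232 m.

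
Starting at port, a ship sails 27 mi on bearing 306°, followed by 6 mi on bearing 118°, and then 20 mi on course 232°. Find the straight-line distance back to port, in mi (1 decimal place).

Leg 1 (306°, 27 mi): east 27 sin 306° = -21.84, north 27 cos 306° = 15.87
Leg 2 (118°, 6 mi): east 6 sin 118° = 5.30, north 6 cos 118° = -2.82
Leg 3 (232°, 20 mi): east 20 sin 232° = -15.76, north 20 cos 232° = -12.31
Net: -32.31 east, 0.74 north. Distance = √((-32.31)² + (0.74)²) = 32.314 mi.

32.3 mi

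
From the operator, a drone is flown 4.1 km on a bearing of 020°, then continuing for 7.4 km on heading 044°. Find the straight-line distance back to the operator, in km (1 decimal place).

11.3 km

Leg 1 (020°, 4.1 km): east 4.1 sin 20° = 1.40, north 4.1 cos 20° = 3.85
Leg 2 (044°, 7.4 km): east 7.4 sin 44° = 5.14, north 7.4 cos 44° = 5.32
Net: 6.54 east, 9.18 north. Distance = √((6.54)² + (9.18)²) = 11.270 km.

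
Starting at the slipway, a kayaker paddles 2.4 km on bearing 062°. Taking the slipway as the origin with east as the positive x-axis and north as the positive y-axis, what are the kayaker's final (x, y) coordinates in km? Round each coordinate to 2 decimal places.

Leg 1 (062°, 2.4 km): east 2.4 sin 62° = 2.12, north 2.4 cos 62° = 1.13
Summing: 2.12 km east, 1.13 km north → (2.12, 1.13).

(2.12, 1.13)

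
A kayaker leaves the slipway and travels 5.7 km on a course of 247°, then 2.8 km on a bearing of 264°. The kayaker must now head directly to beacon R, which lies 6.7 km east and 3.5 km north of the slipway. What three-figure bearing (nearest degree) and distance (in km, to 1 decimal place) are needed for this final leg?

Leg 1 (247°, 5.7 km): east 5.7 sin 247° = -5.25, north 5.7 cos 247° = -2.23
Leg 2 (264°, 2.8 km): east 2.8 sin 264° = -2.78, north 2.8 cos 264° = -0.29
Current position: (-8.03, -2.52). Target: (6.7, 3.5). Remaining: Δeast = 14.73, Δnorth = 6.02.
Bearing = atan2(14.73, 6.02) mod 360° = 67.77°; distance = √((14.73)² + (6.02)²) = 15.914 km.

068°, 15.9 km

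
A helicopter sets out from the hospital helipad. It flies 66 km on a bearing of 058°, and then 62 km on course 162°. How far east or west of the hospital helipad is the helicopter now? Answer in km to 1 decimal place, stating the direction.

75.1 km east

Leg 1 (058°, 66 km): east 66 sin 58° = 55.97, north 66 cos 58° = 34.97
Leg 2 (162°, 62 km): east 62 sin 162° = 19.16, north 62 cos 162° = -58.97
Net east component: 75.13 km.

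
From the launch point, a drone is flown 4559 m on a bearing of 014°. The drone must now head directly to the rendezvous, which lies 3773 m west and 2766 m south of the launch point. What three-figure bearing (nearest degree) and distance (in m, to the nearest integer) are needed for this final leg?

214°, 8687 m

Leg 1 (014°, 4559 m): east 4559 sin 14° = 1102.92, north 4559 cos 14° = 4423.58
Current position: (1102.92, 4423.58). Target: (-3773, -2766). Remaining: Δeast = -4875.92, Δnorth = -7189.58.
Bearing = atan2(-4875.92, -7189.58) mod 360° = 214.14°; distance = √((-4875.92)² + (-7189.58)²) = 8687.039 m.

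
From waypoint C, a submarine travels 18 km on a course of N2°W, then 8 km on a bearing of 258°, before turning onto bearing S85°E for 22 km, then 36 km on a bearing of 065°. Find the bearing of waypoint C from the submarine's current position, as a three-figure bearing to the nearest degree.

Leg 1 (N2°W, 18 km): east 18 sin 358° = -0.63, north 18 cos 358° = 17.99
Leg 2 (258°, 8 km): east 8 sin 258° = -7.83, north 8 cos 258° = -1.66
Leg 3 (S85°E, 22 km): east 22 sin 95° = 21.92, north 22 cos 95° = -1.92
Leg 4 (065°, 36 km): east 36 sin 65° = 32.63, north 36 cos 65° = 15.21
Net displacement: 46.09 east, 29.62 north. Direction back to start is (-46.09, -29.62): bearing = atan2(-46.09, -29.62) mod 360° = 237.27° ≈ 237°.

237°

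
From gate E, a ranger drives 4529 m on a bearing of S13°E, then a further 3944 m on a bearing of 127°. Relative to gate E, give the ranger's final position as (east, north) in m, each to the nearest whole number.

Leg 1 (S13°E, 4529 m): east 4529 sin 167° = 1018.80, north 4529 cos 167° = -4412.92
Leg 2 (127°, 3944 m): east 3944 sin 127° = 3149.82, north 3944 cos 127° = -2373.56
Summing: 4168.62 m east, -6786.48 m north → (4169, -6786).

(4169, -6786)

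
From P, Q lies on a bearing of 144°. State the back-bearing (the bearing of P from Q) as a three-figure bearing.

Back-bearing = 144° + 180° = 324°.

324°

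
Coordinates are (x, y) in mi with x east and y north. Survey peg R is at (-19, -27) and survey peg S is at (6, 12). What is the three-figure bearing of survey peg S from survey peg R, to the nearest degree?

Δeast = 6 − -19 = 25.00; Δnorth = 12 − -27 = 39.00.
Bearing = atan2(Δeast, Δnorth) mod 360° = 32.66° ≈ 033°.

033°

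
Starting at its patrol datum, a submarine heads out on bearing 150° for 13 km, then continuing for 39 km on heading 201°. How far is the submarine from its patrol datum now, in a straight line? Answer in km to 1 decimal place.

Leg 1 (150°, 13 km): east 13 sin 150° = 6.50, north 13 cos 150° = -11.26
Leg 2 (201°, 39 km): east 39 sin 201° = -13.98, north 39 cos 201° = -36.41
Net: -7.48 east, -47.67 north. Distance = √((-7.48)² + (-47.67)²) = 48.251 km.

48.3 km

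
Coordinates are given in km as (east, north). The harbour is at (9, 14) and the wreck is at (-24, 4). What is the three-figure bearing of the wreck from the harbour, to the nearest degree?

Δeast = -24 − 9 = -33.00; Δnorth = 4 − 14 = -10.00.
Bearing = atan2(Δeast, Δnorth) mod 360° = 253.14° ≈ 253°.

253°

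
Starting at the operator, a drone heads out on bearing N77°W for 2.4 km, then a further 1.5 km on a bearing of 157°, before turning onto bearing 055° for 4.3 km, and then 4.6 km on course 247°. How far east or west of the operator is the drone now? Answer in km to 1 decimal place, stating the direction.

2.5 km west

Leg 1 (N77°W, 2.4 km): east 2.4 sin 283° = -2.34, north 2.4 cos 283° = 0.54
Leg 2 (157°, 1.5 km): east 1.5 sin 157° = 0.59, north 1.5 cos 157° = -1.38
Leg 3 (055°, 4.3 km): east 4.3 sin 55° = 3.52, north 4.3 cos 55° = 2.47
Leg 4 (247°, 4.6 km): east 4.6 sin 247° = -4.23, north 4.6 cos 247° = -1.80
Net east component: -2.46 km.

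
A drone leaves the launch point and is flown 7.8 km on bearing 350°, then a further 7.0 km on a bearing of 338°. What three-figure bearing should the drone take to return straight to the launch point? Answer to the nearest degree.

164°

Leg 1 (350°, 7.8 km): east 7.8 sin 350° = -1.35, north 7.8 cos 350° = 7.68
Leg 2 (338°, 7.0 km): east 7.0 sin 338° = -2.62, north 7.0 cos 338° = 6.49
Net displacement: -3.98 east, 14.17 north. Direction back to start is (3.98, -14.17): bearing = atan2(3.98, -14.17) mod 360° = 164.33° ≈ 164°.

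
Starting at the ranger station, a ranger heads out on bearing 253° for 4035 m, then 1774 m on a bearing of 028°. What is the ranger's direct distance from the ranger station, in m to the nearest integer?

Leg 1 (253°, 4035 m): east 4035 sin 253° = -3858.69, north 4035 cos 253° = -1179.72
Leg 2 (028°, 1774 m): east 1774 sin 28° = 832.84, north 1774 cos 28° = 1566.35
Net: -3025.85 east, 386.63 north. Distance = √((-3025.85)² + (386.63)²) = 3050.448 m.

3050 m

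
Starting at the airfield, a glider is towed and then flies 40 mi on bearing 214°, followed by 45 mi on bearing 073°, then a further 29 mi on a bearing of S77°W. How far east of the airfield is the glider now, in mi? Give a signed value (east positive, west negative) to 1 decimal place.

Leg 1 (214°, 40 mi): east 40 sin 214° = -22.37, north 40 cos 214° = -33.16
Leg 2 (073°, 45 mi): east 45 sin 73° = 43.03, north 45 cos 73° = 13.16
Leg 3 (S77°W, 29 mi): east 29 sin 257° = -28.26, north 29 cos 257° = -6.52
Net east component: -7.59 mi.

-7.6 mi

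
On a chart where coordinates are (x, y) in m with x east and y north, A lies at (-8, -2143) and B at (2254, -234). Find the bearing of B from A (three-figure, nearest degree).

050°

Δeast = 2254 − -8 = 2262.00; Δnorth = -234 − -2143 = 1909.00.
Bearing = atan2(Δeast, Δnorth) mod 360° = 49.84° ≈ 050°.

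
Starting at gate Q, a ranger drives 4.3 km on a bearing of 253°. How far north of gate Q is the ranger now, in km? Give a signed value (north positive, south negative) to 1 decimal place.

Leg 1 (253°, 4.3 km): east 4.3 sin 253° = -4.11, north 4.3 cos 253° = -1.26
Net north component: -1.26 km.

-1.3 km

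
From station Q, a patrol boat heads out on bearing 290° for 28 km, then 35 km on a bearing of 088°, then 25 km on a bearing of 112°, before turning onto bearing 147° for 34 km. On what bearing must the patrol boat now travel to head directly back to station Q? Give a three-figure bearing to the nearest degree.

Leg 1 (290°, 28 km): east 28 sin 290° = -26.31, north 28 cos 290° = 9.58
Leg 2 (088°, 35 km): east 35 sin 88° = 34.98, north 35 cos 88° = 1.22
Leg 3 (112°, 25 km): east 25 sin 112° = 23.18, north 25 cos 112° = -9.37
Leg 4 (147°, 34 km): east 34 sin 147° = 18.52, north 34 cos 147° = -28.51
Net displacement: 50.36 east, -27.08 north. Direction back to start is (-50.36, 27.08): bearing = atan2(-50.36, 27.08) mod 360° = 298.27° ≈ 298°.

298°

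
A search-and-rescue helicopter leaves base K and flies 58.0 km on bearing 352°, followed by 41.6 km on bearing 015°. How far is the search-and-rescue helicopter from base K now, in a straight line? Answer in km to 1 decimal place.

97.7 km

Leg 1 (352°, 58.0 km): east 58.0 sin 352° = -8.07, north 58.0 cos 352° = 57.44
Leg 2 (015°, 41.6 km): east 41.6 sin 15° = 10.77, north 41.6 cos 15° = 40.18
Net: 2.69 east, 97.62 north. Distance = √((2.69)² + (97.62)²) = 97.655 km.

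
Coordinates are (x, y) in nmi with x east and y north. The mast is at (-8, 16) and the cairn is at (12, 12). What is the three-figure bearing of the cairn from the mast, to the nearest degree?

101°

Δeast = 12 − -8 = 20.00; Δnorth = 12 − 16 = -4.00.
Bearing = atan2(Δeast, Δnorth) mod 360° = 101.31° ≈ 101°.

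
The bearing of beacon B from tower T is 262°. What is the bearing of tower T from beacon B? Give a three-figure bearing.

082°

Back-bearing = 262° − 180° = 082°.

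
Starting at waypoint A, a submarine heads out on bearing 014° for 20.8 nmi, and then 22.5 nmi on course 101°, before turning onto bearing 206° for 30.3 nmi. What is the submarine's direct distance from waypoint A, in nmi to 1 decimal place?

Leg 1 (014°, 20.8 nmi): east 20.8 sin 14° = 5.03, north 20.8 cos 14° = 20.18
Leg 2 (101°, 22.5 nmi): east 22.5 sin 101° = 22.09, north 22.5 cos 101° = -4.29
Leg 3 (206°, 30.3 nmi): east 30.3 sin 206° = -13.28, north 30.3 cos 206° = -27.23
Net: 13.84 east, -11.34 north. Distance = √((13.84)² + (-11.34)²) = 17.892 nmi.

17.9 nmi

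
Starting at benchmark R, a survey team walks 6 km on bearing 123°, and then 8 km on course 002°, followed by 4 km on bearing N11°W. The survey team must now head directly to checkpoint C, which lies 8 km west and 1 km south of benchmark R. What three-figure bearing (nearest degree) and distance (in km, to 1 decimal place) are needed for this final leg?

232°, 15.8 km

Leg 1 (123°, 6 km): east 6 sin 123° = 5.03, north 6 cos 123° = -3.27
Leg 2 (002°, 8 km): east 8 sin 2° = 0.28, north 8 cos 2° = 8.00
Leg 3 (N11°W, 4 km): east 4 sin 349° = -0.76, north 4 cos 349° = 3.93
Current position: (4.55, 8.65). Target: (-8, -1). Remaining: Δeast = -12.55, Δnorth = -9.65.
Bearing = atan2(-12.55, -9.65) mod 360° = 232.43°; distance = √((-12.55)² + (-9.65)²) = 15.832 km.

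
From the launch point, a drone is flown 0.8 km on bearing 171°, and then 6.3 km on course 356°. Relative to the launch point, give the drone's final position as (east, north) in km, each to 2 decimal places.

Leg 1 (171°, 0.8 km): east 0.8 sin 171° = 0.13, north 0.8 cos 171° = -0.79
Leg 2 (356°, 6.3 km): east 6.3 sin 356° = -0.44, north 6.3 cos 356° = 6.28
Summing: -0.31 km east, 5.49 km north → (-0.31, 5.49).

(-0.31, 5.49)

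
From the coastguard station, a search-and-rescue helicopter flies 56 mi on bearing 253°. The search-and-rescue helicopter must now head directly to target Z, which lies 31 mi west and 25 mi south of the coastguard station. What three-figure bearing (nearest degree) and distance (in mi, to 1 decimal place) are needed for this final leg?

Leg 1 (253°, 56 mi): east 56 sin 253° = -53.55, north 56 cos 253° = -16.37
Current position: (-53.55, -16.37). Target: (-31, -25). Remaining: Δeast = 22.55, Δnorth = -8.63.
Bearing = atan2(22.55, -8.63) mod 360° = 110.93°; distance = √((22.55)² + (-8.63)²) = 24.147 mi.

111°, 24.1 mi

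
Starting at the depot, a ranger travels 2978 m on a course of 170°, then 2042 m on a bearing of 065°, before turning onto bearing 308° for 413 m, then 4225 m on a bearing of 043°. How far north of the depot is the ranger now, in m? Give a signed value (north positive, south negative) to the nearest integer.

Leg 1 (170°, 2978 m): east 2978 sin 170° = 517.12, north 2978 cos 170° = -2932.76
Leg 2 (065°, 2042 m): east 2042 sin 65° = 1850.68, north 2042 cos 65° = 862.99
Leg 3 (308°, 413 m): east 413 sin 308° = -325.45, north 413 cos 308° = 254.27
Leg 4 (043°, 4225 m): east 4225 sin 43° = 2881.44, north 4225 cos 43° = 3089.97
Net north component: 1274.47 m.

1274 m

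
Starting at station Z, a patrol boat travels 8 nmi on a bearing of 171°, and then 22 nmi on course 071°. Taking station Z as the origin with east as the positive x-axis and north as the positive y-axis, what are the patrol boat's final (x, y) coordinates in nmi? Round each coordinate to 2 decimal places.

(22.05, -0.74)

Leg 1 (171°, 8 nmi): east 8 sin 171° = 1.25, north 8 cos 171° = -7.90
Leg 2 (071°, 22 nmi): east 22 sin 71° = 20.80, north 22 cos 71° = 7.16
Summing: 22.05 nmi east, -0.74 nmi north → (22.05, -0.74).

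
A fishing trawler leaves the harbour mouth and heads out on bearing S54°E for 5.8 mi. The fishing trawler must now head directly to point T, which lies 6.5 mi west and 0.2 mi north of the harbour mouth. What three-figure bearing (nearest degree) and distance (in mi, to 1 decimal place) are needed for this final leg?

Leg 1 (S54°E, 5.8 mi): east 5.8 sin 126° = 4.69, north 5.8 cos 126° = -3.41
Current position: (4.69, -3.41). Target: (-6.5, 0.2). Remaining: Δeast = -11.19, Δnorth = 3.61.
Bearing = atan2(-11.19, 3.61) mod 360° = 287.87°; distance = √((-11.19)² + (3.61)²) = 11.760 mi.

288°, 11.8 mi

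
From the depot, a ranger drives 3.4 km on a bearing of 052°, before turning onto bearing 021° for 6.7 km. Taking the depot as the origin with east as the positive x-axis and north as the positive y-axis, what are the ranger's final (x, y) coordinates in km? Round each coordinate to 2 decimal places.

(5.08, 8.35)

Leg 1 (052°, 3.4 km): east 3.4 sin 52° = 2.68, north 3.4 cos 52° = 2.09
Leg 2 (021°, 6.7 km): east 6.7 sin 21° = 2.40, north 6.7 cos 21° = 6.25
Summing: 5.08 km east, 8.35 km north → (5.08, 8.35).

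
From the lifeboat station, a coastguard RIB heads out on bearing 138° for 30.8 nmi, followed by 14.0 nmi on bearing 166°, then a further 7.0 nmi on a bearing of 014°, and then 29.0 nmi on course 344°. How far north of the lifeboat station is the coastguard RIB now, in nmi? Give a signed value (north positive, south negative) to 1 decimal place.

Leg 1 (138°, 30.8 nmi): east 30.8 sin 138° = 20.61, north 30.8 cos 138° = -22.89
Leg 2 (166°, 14.0 nmi): east 14.0 sin 166° = 3.39, north 14.0 cos 166° = -13.58
Leg 3 (014°, 7.0 nmi): east 7.0 sin 14° = 1.69, north 7.0 cos 14° = 6.79
Leg 4 (344°, 29.0 nmi): east 29.0 sin 344° = -7.99, north 29.0 cos 344° = 27.88
Net north component: -1.80 nmi.

-1.8 nmi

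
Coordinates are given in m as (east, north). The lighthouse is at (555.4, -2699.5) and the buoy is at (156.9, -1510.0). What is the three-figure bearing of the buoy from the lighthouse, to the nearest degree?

341°

Δeast = 156.9 − 555.4 = -398.50; Δnorth = -1510.0 − -2699.5 = 1189.50.
Bearing = atan2(Δeast, Δnorth) mod 360° = 341.48° ≈ 341°.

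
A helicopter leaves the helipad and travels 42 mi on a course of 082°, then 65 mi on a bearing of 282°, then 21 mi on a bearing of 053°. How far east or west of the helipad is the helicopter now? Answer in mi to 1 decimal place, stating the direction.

Leg 1 (082°, 42 mi): east 42 sin 82° = 41.59, north 42 cos 82° = 5.85
Leg 2 (282°, 65 mi): east 65 sin 282° = -63.58, north 65 cos 282° = 13.51
Leg 3 (053°, 21 mi): east 21 sin 53° = 16.77, north 21 cos 53° = 12.64
Net east component: -5.22 mi.

5.2 mi west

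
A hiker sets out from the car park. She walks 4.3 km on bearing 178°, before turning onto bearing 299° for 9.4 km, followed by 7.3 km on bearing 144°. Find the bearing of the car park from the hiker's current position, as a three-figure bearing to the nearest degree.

Leg 1 (178°, 4.3 km): east 4.3 sin 178° = 0.15, north 4.3 cos 178° = -4.30
Leg 2 (299°, 9.4 km): east 9.4 sin 299° = -8.22, north 9.4 cos 299° = 4.56
Leg 3 (144°, 7.3 km): east 7.3 sin 144° = 4.29, north 7.3 cos 144° = -5.91
Net displacement: -3.78 east, -5.65 north. Direction back to start is (3.78, 5.65): bearing = atan2(3.78, 5.65) mod 360° = 33.81° ≈ 034°.

034°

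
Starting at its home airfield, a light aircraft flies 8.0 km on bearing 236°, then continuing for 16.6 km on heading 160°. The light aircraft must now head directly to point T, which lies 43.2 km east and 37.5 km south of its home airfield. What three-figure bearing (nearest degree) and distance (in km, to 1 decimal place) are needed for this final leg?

Leg 1 (236°, 8.0 km): east 8.0 sin 236° = -6.63, north 8.0 cos 236° = -4.47
Leg 2 (160°, 16.6 km): east 16.6 sin 160° = 5.68, north 16.6 cos 160° = -15.60
Current position: (-0.95, -20.07). Target: (43.2, -37.5). Remaining: Δeast = 44.15, Δnorth = -17.43.
Bearing = atan2(44.15, -17.43) mod 360° = 111.54°; distance = √((44.15)² + (-17.43)²) = 47.470 km.

112°, 47.5 km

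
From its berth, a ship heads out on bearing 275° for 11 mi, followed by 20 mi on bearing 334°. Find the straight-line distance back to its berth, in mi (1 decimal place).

Leg 1 (275°, 11 mi): east 11 sin 275° = -10.96, north 11 cos 275° = 0.96
Leg 2 (334°, 20 mi): east 20 sin 334° = -8.77, north 20 cos 334° = 17.98
Net: -19.73 east, 18.93 north. Distance = √((-19.73)² + (18.93)²) = 27.343 mi.

27.3 mi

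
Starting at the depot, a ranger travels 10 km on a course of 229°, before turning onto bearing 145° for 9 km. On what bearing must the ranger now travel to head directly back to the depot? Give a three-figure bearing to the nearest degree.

010°

Leg 1 (229°, 10 km): east 10 sin 229° = -7.55, north 10 cos 229° = -6.56
Leg 2 (145°, 9 km): east 9 sin 145° = 5.16, north 9 cos 145° = -7.37
Net displacement: -2.38 east, -13.93 north. Direction back to start is (2.38, 13.93): bearing = atan2(2.38, 13.93) mod 360° = 9.71° ≈ 010°.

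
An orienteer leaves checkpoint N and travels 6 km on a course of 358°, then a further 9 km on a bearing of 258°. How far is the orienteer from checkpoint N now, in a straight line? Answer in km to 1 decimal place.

9.9 km

Leg 1 (358°, 6 km): east 6 sin 358° = -0.21, north 6 cos 358° = 6.00
Leg 2 (258°, 9 km): east 9 sin 258° = -8.80, north 9 cos 258° = -1.87
Net: -9.01 east, 4.13 north. Distance = √((-9.01)² + (4.13)²) = 9.912 km.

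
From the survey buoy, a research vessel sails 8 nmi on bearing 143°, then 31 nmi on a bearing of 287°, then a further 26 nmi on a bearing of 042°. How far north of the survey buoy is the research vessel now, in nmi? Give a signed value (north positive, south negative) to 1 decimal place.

Leg 1 (143°, 8 nmi): east 8 sin 143° = 4.81, north 8 cos 143° = -6.39
Leg 2 (287°, 31 nmi): east 31 sin 287° = -29.65, north 31 cos 287° = 9.06
Leg 3 (042°, 26 nmi): east 26 sin 42° = 17.40, north 26 cos 42° = 19.32
Net north component: 22.00 nmi.

22.0 nmi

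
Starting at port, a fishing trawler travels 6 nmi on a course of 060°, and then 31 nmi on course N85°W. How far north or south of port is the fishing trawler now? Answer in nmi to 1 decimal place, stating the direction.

5.7 nmi north

Leg 1 (060°, 6 nmi): east 6 sin 60° = 5.20, north 6 cos 60° = 3.00
Leg 2 (N85°W, 31 nmi): east 31 sin 275° = -30.88, north 31 cos 275° = 2.70
Net north component: 5.70 nmi.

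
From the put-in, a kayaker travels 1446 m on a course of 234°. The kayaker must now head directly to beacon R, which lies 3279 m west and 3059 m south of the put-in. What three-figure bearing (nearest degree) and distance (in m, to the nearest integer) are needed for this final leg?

Leg 1 (234°, 1446 m): east 1446 sin 234° = -1169.84, north 1446 cos 234° = -849.94
Current position: (-1169.84, -849.94). Target: (-3279, -3059). Remaining: Δeast = -2109.16, Δnorth = -2209.06.
Bearing = atan2(-2109.16, -2209.06) mod 360° = 223.67°; distance = √((-2109.16)² + (-2209.06)²) = 3054.262 m.

224°, 3054 m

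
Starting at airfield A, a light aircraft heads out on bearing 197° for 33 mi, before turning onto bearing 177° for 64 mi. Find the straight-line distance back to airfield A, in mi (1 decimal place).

95.7 mi

Leg 1 (197°, 33 mi): east 33 sin 197° = -9.65, north 33 cos 197° = -31.56
Leg 2 (177°, 64 mi): east 64 sin 177° = 3.35, north 64 cos 177° = -63.91
Net: -6.30 east, -95.47 north. Distance = √((-6.30)² + (-95.47)²) = 95.678 mi.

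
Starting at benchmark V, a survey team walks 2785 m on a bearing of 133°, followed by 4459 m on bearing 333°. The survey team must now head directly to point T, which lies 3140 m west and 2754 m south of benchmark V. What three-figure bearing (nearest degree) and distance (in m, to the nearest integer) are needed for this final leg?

Leg 1 (133°, 2785 m): east 2785 sin 133° = 2036.82, north 2785 cos 133° = -1899.37
Leg 2 (333°, 4459 m): east 4459 sin 333° = -2024.34, north 4459 cos 333° = 3973.00
Current position: (12.48, 2073.63). Target: (-3140, -2754). Remaining: Δeast = -3152.48, Δnorth = -4827.63.
Bearing = atan2(-3152.48, -4827.63) mod 360° = 213.14°; distance = √((-3152.48)² + (-4827.63)²) = 5765.774 m.

213°, 5766 m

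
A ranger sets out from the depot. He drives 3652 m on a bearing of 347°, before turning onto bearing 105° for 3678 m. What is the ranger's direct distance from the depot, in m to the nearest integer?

Leg 1 (347°, 3652 m): east 3652 sin 347° = -821.52, north 3652 cos 347° = 3558.40
Leg 2 (105°, 3678 m): east 3678 sin 105° = 3552.68, north 3678 cos 105° = -951.94
Net: 2731.15 east, 2606.46 north. Distance = √((2731.15)² + (2606.46)²) = 3775.295 m.

3775 m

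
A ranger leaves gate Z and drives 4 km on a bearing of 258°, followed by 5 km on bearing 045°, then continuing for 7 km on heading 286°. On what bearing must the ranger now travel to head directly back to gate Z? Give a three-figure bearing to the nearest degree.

123°

Leg 1 (258°, 4 km): east 4 sin 258° = -3.91, north 4 cos 258° = -0.83
Leg 2 (045°, 5 km): east 5 sin 45° = 3.54, north 5 cos 45° = 3.54
Leg 3 (286°, 7 km): east 7 sin 286° = -6.73, north 7 cos 286° = 1.93
Net displacement: -7.11 east, 4.63 north. Direction back to start is (7.11, -4.63): bearing = atan2(7.11, -4.63) mod 360° = 123.11° ≈ 123°.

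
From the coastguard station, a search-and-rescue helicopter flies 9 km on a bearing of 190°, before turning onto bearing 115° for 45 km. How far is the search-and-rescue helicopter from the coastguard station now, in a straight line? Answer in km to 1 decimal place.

48.1 km

Leg 1 (190°, 9 km): east 9 sin 190° = -1.56, north 9 cos 190° = -8.86
Leg 2 (115°, 45 km): east 45 sin 115° = 40.78, north 45 cos 115° = -19.02
Net: 39.22 east, -27.88 north. Distance = √((39.22)² + (-27.88)²) = 48.121 km.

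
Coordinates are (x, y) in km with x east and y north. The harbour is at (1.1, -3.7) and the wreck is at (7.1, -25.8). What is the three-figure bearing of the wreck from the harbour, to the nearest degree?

165°

Δeast = 7.1 − 1.1 = 6.00; Δnorth = -25.8 − -3.7 = -22.10.
Bearing = atan2(Δeast, Δnorth) mod 360° = 164.81° ≈ 165°.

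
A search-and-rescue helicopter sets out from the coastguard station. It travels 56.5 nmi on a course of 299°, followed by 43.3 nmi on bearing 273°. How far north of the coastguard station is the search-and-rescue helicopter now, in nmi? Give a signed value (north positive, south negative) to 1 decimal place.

29.7 nmi

Leg 1 (299°, 56.5 nmi): east 56.5 sin 299° = -49.42, north 56.5 cos 299° = 27.39
Leg 2 (273°, 43.3 nmi): east 43.3 sin 273° = -43.24, north 43.3 cos 273° = 2.27
Net north component: 29.66 nmi.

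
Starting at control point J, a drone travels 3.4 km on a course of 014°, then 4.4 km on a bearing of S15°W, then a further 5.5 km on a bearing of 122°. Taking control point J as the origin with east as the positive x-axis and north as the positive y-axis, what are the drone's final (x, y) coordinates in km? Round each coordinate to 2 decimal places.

Leg 1 (014°, 3.4 km): east 3.4 sin 14° = 0.82, north 3.4 cos 14° = 3.30
Leg 2 (S15°W, 4.4 km): east 4.4 sin 195° = -1.14, north 4.4 cos 195° = -4.25
Leg 3 (122°, 5.5 km): east 5.5 sin 122° = 4.66, north 5.5 cos 122° = -2.91
Summing: 4.35 km east, -3.87 km north → (4.35, -3.87).

(4.35, -3.87)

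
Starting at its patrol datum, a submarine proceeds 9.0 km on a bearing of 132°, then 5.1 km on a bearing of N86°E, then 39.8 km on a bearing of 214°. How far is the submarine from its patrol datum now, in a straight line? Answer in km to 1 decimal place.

40.1 km

Leg 1 (132°, 9.0 km): east 9.0 sin 132° = 6.69, north 9.0 cos 132° = -6.02
Leg 2 (N86°E, 5.1 km): east 5.1 sin 86° = 5.09, north 5.1 cos 86° = 0.36
Leg 3 (214°, 39.8 km): east 39.8 sin 214° = -22.26, north 39.8 cos 214° = -33.00
Net: -10.48 east, -38.66 north. Distance = √((-10.48)² + (-38.66)²) = 40.057 km.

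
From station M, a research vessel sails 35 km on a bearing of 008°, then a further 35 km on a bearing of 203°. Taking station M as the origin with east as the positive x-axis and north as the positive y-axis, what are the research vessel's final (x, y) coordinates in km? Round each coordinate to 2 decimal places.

(-8.80, 2.44)

Leg 1 (008°, 35 km): east 35 sin 8° = 4.87, north 35 cos 8° = 34.66
Leg 2 (203°, 35 km): east 35 sin 203° = -13.68, north 35 cos 203° = -32.22
Summing: -8.80 km east, 2.44 km north → (-8.80, 2.44).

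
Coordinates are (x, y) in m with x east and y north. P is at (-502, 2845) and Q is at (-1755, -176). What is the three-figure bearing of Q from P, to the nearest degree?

203°

Δeast = -1755 − -502 = -1253.00; Δnorth = -176 − 2845 = -3021.00.
Bearing = atan2(Δeast, Δnorth) mod 360° = 202.53° ≈ 203°.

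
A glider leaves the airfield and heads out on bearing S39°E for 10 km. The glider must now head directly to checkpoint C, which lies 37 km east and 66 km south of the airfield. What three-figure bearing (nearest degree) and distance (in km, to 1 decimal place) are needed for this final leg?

Leg 1 (S39°E, 10 km): east 10 sin 141° = 6.29, north 10 cos 141° = -7.77
Current position: (6.29, -7.77). Target: (37, -66). Remaining: Δeast = 30.71, Δnorth = -58.23.
Bearing = atan2(30.71, -58.23) mod 360° = 152.20°; distance = √((30.71)² + (-58.23)²) = 65.829 km.

152°, 65.8 km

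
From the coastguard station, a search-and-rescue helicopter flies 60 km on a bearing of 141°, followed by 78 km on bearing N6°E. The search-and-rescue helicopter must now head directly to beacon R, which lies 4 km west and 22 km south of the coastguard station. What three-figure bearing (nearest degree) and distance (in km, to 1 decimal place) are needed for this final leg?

Leg 1 (141°, 60 km): east 60 sin 141° = 37.76, north 60 cos 141° = -46.63
Leg 2 (N6°E, 78 km): east 78 sin 6° = 8.15, north 78 cos 6° = 77.57
Current position: (45.91, 30.94). Target: (-4, -22). Remaining: Δeast = -49.91, Δnorth = -52.94.
Bearing = atan2(-49.91, -52.94) mod 360° = 223.31°; distance = √((-49.91)² + (-52.94)²) = 72.762 km.

223°, 72.8 km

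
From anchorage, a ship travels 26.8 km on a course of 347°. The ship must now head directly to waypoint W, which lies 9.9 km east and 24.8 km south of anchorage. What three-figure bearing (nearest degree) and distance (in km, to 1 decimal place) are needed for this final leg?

163°, 53.3 km

Leg 1 (347°, 26.8 km): east 26.8 sin 347° = -6.03, north 26.8 cos 347° = 26.11
Current position: (-6.03, 26.11). Target: (9.9, -24.8). Remaining: Δeast = 15.93, Δnorth = -50.91.
Bearing = atan2(15.93, -50.91) mod 360° = 162.63°; distance = √((15.93)² + (-50.91)²) = 53.347 km.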